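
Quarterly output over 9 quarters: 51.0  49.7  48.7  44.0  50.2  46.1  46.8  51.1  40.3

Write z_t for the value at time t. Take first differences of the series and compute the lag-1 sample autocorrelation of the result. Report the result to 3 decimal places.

First differences Δz: -1.3, -1.0, -4.7, 6.2, -4.1, 0.7, 4.3, -10.8
Mean of differences = -1.3375
Numerator Σ(Δz_t−Δz̄)(Δz_{t+1}−Δz̄) = -94.7764
Denominator Σ(Δz_t−Δz̄)² = 201.3388
r_1(Δz) = -94.7764 / 201.3388 = -0.471

-0.471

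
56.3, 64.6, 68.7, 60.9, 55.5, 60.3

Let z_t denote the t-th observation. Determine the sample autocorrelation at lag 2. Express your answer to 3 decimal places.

-0.633

Mean z̄ = (56.3 + 64.6 + 68.7 + 60.9 + 55.5 + 60.3)/6 = 61.0500
Deviations from mean: -4.7500, 3.5500, 7.6500, -0.1500, -5.5500, -0.7500
Numerator Σ_{t=1}^{4}(z_t−z̄)(z_{t+2}−z̄) = -79.2150
Denominator Σ(z_t−z̄)² = 125.0750
r_2 = -79.2150 / 125.0750 = -0.633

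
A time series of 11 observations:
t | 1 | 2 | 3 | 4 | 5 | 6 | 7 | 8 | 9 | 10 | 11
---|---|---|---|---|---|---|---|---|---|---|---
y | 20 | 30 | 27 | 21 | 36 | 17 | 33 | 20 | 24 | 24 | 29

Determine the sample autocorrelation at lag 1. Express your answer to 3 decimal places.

Mean ȳ = (20 + 30 + 27 + 21 + 36 + 17 + 33 + 20 + 24 + 24 + 29)/11 = 25.5455
Numerator Σ_{t=1}^{10}(y_t−ȳ)(y_{t+1}−ȳ) = -261.1157
Denominator Σ(y_t−ȳ)² = 358.7273
r_1 = -261.1157 / 358.7273 = -0.728

-0.728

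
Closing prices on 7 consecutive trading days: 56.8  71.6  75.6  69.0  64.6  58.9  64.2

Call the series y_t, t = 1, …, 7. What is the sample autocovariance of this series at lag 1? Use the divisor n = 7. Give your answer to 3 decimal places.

Mean ȳ = (56.8 + 71.6 + 75.6 + 69.0 + 64.6 + 58.9 + 64.2)/7 = 65.8143
Deviations: -9.0143, 5.7857, 9.7857, 3.1857, -1.2143, -6.9143, -1.6143
Σ_{t=1}^{6}(y_t−ȳ)(y_{t+1}−ȳ) = 51.3269
γ_1 = 51.3269 / 7 = 7.332

7.332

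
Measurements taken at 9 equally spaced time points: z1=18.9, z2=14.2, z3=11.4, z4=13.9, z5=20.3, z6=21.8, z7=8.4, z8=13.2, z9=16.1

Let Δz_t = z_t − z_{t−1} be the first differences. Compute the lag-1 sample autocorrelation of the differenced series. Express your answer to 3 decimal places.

First differences Δz: -4.7, -2.8, 2.5, 6.4, 1.5, -13.4, 4.8, 2.9
Mean of differences = -0.3500
Numerator Σ(Δz_t−Δz̄)(Δz_{t+1}−Δz̄) = -39.2125
Denominator Σ(Δz_t−Δz̄)² = 289.4200
r_1(Δz) = -39.2125 / 289.4200 = -0.135

-0.135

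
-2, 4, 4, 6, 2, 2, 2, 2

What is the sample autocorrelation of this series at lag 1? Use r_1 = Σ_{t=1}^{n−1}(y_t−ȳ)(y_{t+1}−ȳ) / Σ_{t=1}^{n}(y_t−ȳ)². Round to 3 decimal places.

Mean ȳ = (-2 + 4 + 4 + 6 + 2 + 2 + 2 + 2)/8 = 2.5000
Deviations from mean: -4.5000, 1.5000, 1.5000, 3.5000, -0.5000, -0.5000, -0.5000, -0.5000
Σ(y_t−ȳ)(y_{t+1}−ȳ) = (-6.7500) + (2.2500) + (5.2500) + (-1.7500) + (0.2500) + (0.2500) + (0.2500) = -0.2500
Denominator Σ(y_t−ȳ)² = 38.0000
r_1 = -0.2500 / 38.0000 = -0.007

-0.007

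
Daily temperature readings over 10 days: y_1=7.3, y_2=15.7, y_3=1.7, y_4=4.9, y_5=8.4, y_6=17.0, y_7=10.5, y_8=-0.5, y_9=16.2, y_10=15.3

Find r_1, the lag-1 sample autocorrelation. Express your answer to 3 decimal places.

-0.165

Mean ȳ = (7.3 + 15.7 + 1.7 + 4.9 + 8.4 + 17.0 + 10.5 − 0.5 + 16.2 + 15.3)/10 = 9.6500
Numerator Σ_{t=1}^{9}(y_t−ȳ)(y_{t+1}−ȳ) = -59.6575
Denominator Σ(y_t−ȳ)² = 362.0450
r_1 = -59.6575 / 362.0450 = -0.165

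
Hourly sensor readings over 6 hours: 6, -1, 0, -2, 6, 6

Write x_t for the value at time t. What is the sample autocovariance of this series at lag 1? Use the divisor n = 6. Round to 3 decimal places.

0.708

Mean x̄ = (6 − 1 + 0 − 2 + 6 + 6)/6 = 2.5000
Deviations: 3.5000, -3.5000, -2.5000, -4.5000, 3.5000, 3.5000
Σ_{t=1}^{5}(x_t−x̄)(x_{t+1}−x̄) = 4.2500
γ_1 = 4.2500 / 6 = 0.708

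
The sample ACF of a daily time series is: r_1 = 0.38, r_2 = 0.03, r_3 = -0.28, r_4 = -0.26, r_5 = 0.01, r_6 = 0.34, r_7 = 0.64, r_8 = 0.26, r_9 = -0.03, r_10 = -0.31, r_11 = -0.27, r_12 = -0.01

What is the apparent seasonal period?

7

The largest autocorrelation is r_7 = 0.64; the remaining lags stay at or below 0.38. The elevated value at lag 1 (0.38), dropping to 0.03 at lag 2, reflects decaying short-term dependence rather than seasonality.
The dominant spike at lag 7 indicates a seasonal period of 7.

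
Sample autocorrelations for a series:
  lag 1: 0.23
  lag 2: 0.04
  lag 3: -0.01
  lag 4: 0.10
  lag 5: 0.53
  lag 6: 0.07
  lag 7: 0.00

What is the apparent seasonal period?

5

The largest autocorrelation is r_5 = 0.53; the remaining lags stay at or below 0.23. The elevated value at lag 1 (0.23), dropping to 0.04 at lag 2, reflects decaying short-term dependence rather than seasonality.
The dominant spike at lag 5 indicates a seasonal period of 5.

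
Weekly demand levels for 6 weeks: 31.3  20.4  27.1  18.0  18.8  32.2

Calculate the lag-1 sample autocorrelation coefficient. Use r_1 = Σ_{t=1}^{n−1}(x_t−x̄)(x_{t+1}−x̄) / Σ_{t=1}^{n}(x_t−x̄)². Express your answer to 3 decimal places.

Mean x̄ = (31.3 + 20.4 + 27.1 + 18.0 + 18.8 + 32.2)/6 = 24.6333
Deviations from mean: 6.6667, -4.2333, 2.4667, -6.6333, -5.8333, 7.5667
Σ(x_t−x̄)(x_{t+1}−x̄) = (-28.2222) + (-10.4422) + (-16.3622) + (38.6944) + (-44.1389) = -60.4711
Denominator Σ(x_t−x̄)² = 203.7333
r_1 = -60.4711 / 203.7333 = -0.297

-0.297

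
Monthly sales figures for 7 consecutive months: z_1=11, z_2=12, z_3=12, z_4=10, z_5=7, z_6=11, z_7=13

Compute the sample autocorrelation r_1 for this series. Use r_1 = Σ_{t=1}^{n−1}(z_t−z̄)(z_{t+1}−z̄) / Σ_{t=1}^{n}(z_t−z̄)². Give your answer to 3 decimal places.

0.155

Mean z̄ = (11 + 12 + 12 + 10 + 7 + 11 + 13)/7 = 10.8571
Deviations from mean: 0.1429, 1.1429, 1.1429, -0.8571, -3.8571, 0.1429, 2.1429
Σ(z_t−z̄)(z_{t+1}−z̄) = (0.1633) + (1.3061) + (-0.9796) + (3.3061) + (-0.5510) + (0.3061) = 3.5510
Denominator Σ(z_t−z̄)² = 22.8571
r_1 = 3.5510 / 22.8571 = 0.155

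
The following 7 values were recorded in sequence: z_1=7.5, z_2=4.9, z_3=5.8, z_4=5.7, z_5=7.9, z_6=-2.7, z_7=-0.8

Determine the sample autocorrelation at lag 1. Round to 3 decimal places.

Mean z̄ = (7.5 + 4.9 + 5.8 + 5.7 + 7.9 − 2.7 − 0.8)/7 = 4.0429
Σ(z_t−z̄)(z_{t+1}−z̄) = (2.9633) + (1.5061) + (2.9118) + (6.3918) + (-26.0082) + (32.6547) = 20.4196
Denominator Σ(z_t−z̄)² = 102.3171
r_1 = 20.4196 / 102.3171 = 0.200

0.200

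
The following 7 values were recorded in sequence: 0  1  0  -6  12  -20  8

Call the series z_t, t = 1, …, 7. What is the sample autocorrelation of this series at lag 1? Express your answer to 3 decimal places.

-0.751

Mean z̄ = (0 + 1 + 0 − 6 + 12 − 20 + 8)/7 = -0.7143
Deviations from mean: 0.7143, 1.7143, 0.7143, -5.2857, 12.7143, -19.2857, 8.7143
Σ(z_t−z̄)(z_{t+1}−z̄) = (1.2245) + (1.2245) + (-3.7755) + (-67.2041) + (-245.2041) + (-168.0612) = -481.7959
Denominator Σ(z_t−z̄)² = 641.4286
r_1 = -481.7959 / 641.4286 = -0.751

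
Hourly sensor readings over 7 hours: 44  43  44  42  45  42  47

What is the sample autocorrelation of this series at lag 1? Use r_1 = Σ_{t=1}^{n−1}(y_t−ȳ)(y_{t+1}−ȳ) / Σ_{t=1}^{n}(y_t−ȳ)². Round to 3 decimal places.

-0.562

Mean ȳ = (44 + 43 + 44 + 42 + 45 + 42 + 47)/7 = 43.8571
Deviations from mean: 0.1429, -0.8571, 0.1429, -1.8571, 1.1429, -1.8571, 3.1429
Σ(y_t−ȳ)(y_{t+1}−ȳ) = (-0.1224) + (-0.1224) + (-0.2653) + (-2.1224) + (-2.1224) + (-5.8367) = -10.5918
Denominator Σ(y_t−ȳ)² = 18.8571
r_1 = -10.5918 / 18.8571 = -0.562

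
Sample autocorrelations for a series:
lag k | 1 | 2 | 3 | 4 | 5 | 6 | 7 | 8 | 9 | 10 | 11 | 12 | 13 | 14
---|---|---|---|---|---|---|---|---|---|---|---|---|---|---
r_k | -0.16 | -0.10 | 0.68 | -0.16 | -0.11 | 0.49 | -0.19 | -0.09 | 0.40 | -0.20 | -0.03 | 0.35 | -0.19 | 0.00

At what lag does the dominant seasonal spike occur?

The largest autocorrelation is r_3 = 0.68, with weaker echoes at lags 6 (0.49), 9 (0.40) and 12 (0.35); the remaining lags stay at or below 0.00.
The dominant spike at lag 3 indicates a seasonal period of 3.

3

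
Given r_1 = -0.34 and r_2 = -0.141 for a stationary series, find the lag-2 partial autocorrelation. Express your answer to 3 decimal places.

φ_{22} = (r_2 − r_1²) / (1 − r_1²)
r_1² = (-0.34)² = 0.1156
Numerator = -0.141 − 0.1156 = -0.2566; denominator = 1 − 0.1156 = 0.8844
φ_{22} = -0.2566 / 0.8844 = -0.290

-0.290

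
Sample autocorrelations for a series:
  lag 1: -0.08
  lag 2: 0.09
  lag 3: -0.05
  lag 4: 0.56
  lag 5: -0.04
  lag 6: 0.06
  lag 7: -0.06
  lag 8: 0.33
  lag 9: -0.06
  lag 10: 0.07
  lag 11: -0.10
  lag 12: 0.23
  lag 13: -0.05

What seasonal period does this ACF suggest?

The largest autocorrelation is r_4 = 0.56, with weaker echoes at lags 8 (0.33) and 12 (0.23); the remaining lags stay at or below 0.09.
The dominant spike at lag 4 indicates a seasonal period of 4.

4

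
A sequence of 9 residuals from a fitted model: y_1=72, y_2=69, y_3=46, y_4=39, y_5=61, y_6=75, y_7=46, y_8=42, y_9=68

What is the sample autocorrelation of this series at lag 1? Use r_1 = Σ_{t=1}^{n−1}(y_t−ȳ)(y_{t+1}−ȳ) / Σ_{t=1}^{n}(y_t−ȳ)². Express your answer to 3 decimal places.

0.037

Mean ȳ = (72 + 69 + 46 + 39 + 61 + 75 + 46 + 42 + 68)/9 = 57.5556
Numerator Σ_{t=1}^{8}(y_t−ȳ)(y_{t+1}−ȳ) = 59.3580
Denominator Σ(y_t−ȳ)² = 1618.2222
r_1 = 59.3580 / 1618.2222 = 0.037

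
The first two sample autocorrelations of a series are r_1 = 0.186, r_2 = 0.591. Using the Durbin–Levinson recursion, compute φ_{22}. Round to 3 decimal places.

φ_{22} = (r_2 − r_1²) / (1 − r_1²)
r_1² = (0.186)² = 0.034596
Numerator = 0.591 − 0.0346 = 0.5564; denominator = 1 − 0.0346 = 0.9654
φ_{22} = 0.5564 / 0.9654 = 0.576

0.576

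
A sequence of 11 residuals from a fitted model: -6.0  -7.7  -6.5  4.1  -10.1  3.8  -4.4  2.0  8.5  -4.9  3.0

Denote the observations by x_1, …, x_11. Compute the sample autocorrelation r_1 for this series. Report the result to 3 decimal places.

Mean x̄ = (-6.0 − 7.7 − 6.5 + 4.1 − 10.1 + 3.8 − 4.4 + 2.0 + 8.5 − 4.9 + 3.0)/11 = -1.6545
Numerator Σ_{t=1}^{10}(x_t−x̄)(x_{t+1}−x̄) = -102.9466
Denominator Σ(x_t−x̄)² = 369.3073
r_1 = -102.9466 / 369.3073 = -0.279

-0.279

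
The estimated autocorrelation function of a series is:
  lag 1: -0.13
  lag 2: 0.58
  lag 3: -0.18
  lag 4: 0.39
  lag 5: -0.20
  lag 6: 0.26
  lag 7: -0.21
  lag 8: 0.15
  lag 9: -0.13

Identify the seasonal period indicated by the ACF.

2

The largest autocorrelation is r_2 = 0.58, with weaker echoes at lags 4 (0.39), 6 (0.26) and 8 (0.15); the remaining lags stay at or below -0.13.
The dominant spike at lag 2 indicates a seasonal period of 2.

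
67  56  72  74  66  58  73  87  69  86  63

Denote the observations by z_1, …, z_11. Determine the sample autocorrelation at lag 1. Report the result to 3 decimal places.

-0.078

Mean z̄ = (67 + 56 + 72 + 74 + 66 + 58 + 73 + 87 + 69 + 86 + 63)/11 = 70.0909
Numerator Σ_{t=1}^{10}(z_t−z̄)(z_{t+1}−z̄) = -77.0083
Denominator Σ(z_t−z̄)² = 988.9091
r_1 = -77.0083 / 988.9091 = -0.078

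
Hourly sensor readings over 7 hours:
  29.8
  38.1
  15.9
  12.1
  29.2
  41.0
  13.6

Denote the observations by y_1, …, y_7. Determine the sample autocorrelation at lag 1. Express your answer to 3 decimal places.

-0.138

Mean ȳ = (29.8 + 38.1 + 15.9 + 12.1 + 29.2 + 41.0 + 13.6)/7 = 25.6714
Deviations from mean: 4.1286, 12.4286, -9.7714, -13.5714, 3.5286, 15.3286, -12.0714
Σ(y_t−ȳ)(y_{t+1}−ȳ) = (51.3122) + (-121.4449) + (132.6122) + (-47.8878) + (54.0880) + (-185.0378) = -116.3580
Denominator Σ(y_t−ȳ)² = 844.3143
r_1 = -116.3580 / 844.3143 = -0.138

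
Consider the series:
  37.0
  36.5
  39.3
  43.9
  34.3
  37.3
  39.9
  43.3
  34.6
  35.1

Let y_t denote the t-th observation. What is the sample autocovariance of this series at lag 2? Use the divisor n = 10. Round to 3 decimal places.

Mean ȳ = (37.0 + 36.5 + 39.3 + 43.9 + 34.3 + 37.3 + 39.9 + 43.3 + 34.6 + 35.1)/10 = 38.1200
Σ_{t=1}^{8}(y_t−ȳ)(y_{t+2}−ȳ) = -52.8888
γ_2 = -52.8888 / 10 = -5.289

-5.289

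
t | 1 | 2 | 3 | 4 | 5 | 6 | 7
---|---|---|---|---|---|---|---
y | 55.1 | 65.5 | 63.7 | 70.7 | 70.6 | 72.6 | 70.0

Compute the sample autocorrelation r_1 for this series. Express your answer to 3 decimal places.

0.279

Mean ȳ = (55.1 + 65.5 + 63.7 + 70.7 + 70.6 + 72.6 + 70.0)/7 = 66.8857
Numerator Σ_{t=1}^{6}(y_t−ȳ)(y_{t+1}−ȳ) = 61.7827
Denominator Σ(y_t−ȳ)² = 221.6686
r_1 = 61.7827 / 221.6686 = 0.279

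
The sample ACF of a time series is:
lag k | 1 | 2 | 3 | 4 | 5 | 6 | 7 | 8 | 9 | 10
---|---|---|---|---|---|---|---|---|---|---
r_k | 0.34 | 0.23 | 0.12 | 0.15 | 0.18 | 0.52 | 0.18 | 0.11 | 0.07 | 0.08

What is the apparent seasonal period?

The largest autocorrelation is r_6 = 0.52; the remaining lags stay at or below 0.34. The elevated value at lag 1 (0.34), dropping to 0.23 at lag 2, reflects decaying short-term dependence rather than seasonality.
The dominant spike at lag 6 indicates a seasonal period of 6.

6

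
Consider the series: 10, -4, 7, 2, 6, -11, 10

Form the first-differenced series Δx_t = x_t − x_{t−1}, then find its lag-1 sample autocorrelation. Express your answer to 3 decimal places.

-0.601

First differences Δx: -14, 11, -5, 4, -17, 21
Mean of differences = 0.0000
Numerator Σ(Δx_t−Δx̄)(Δx_{t+1}−Δx̄) = -654.0000
Denominator Σ(Δx_t−Δx̄)² = 1088.0000
r_1(Δx) = -654.0000 / 1088.0000 = -0.601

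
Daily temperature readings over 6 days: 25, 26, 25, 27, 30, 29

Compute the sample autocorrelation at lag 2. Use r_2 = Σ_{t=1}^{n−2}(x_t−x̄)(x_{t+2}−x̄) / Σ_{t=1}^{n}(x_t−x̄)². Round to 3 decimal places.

-0.091

Mean x̄ = (25 + 26 + 25 + 27 + 30 + 29)/6 = 27.0000
Deviations from mean: -2.0000, -1.0000, -2.0000, 0.0000, 3.0000, 2.0000
Σ(x_t−x̄)(x_{t+2}−x̄) = (4.0000) + (0.0000) + (-6.0000) + (0.0000) = -2.0000
Denominator Σ(x_t−x̄)² = 22.0000
r_2 = -2.0000 / 22.0000 = -0.091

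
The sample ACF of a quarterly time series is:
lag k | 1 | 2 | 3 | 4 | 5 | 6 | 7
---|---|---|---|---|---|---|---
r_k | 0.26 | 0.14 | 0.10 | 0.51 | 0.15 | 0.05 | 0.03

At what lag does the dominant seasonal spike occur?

4

The largest autocorrelation is r_4 = 0.51; the remaining lags stay at or below 0.26. The elevated value at lag 1 (0.26), dropping to 0.14 at lag 2, reflects decaying short-term dependence rather than seasonality.
The dominant spike at lag 4 indicates a seasonal period of 4.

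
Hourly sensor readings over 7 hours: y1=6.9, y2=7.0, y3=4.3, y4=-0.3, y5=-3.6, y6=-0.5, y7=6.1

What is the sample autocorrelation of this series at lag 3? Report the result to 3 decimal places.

-0.501

Mean ȳ = (6.9 + 7.0 + 4.3 − 0.3 − 3.6 − 0.5 + 6.1)/7 = 2.8429
Deviations from mean: 4.0571, 4.1571, 1.4571, -3.1429, -6.4429, -3.3429, 3.2571
Numerator Σ_{t=1}^{4}(y_t−ȳ)(y_{t+3}−ȳ) = -54.6427
Denominator Σ(y_t−ȳ)² = 109.0371
r_3 = -54.6427 / 109.0371 = -0.501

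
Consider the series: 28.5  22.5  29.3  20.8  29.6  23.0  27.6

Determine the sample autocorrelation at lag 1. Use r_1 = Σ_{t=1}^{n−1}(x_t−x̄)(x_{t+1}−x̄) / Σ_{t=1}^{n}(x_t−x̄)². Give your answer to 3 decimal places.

-0.894

Mean x̄ = (28.5 + 22.5 + 29.3 + 20.8 + 29.6 + 23.0 + 27.6)/7 = 25.9000
Numerator Σ_{t=1}^{6}(x_t−x̄)(x_{t+1}−x̄) = -72.2700
Denominator Σ(x_t−x̄)² = 80.8800
r_1 = -72.2700 / 80.8800 = -0.894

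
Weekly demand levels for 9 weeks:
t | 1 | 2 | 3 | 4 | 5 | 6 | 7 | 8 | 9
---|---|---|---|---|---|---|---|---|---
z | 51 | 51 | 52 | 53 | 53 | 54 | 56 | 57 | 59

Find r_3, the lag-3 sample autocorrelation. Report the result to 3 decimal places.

Mean z̄ = (51 + 51 + 52 + 53 + 53 + 54 + 56 + 57 + 59)/9 = 54.0000
Σ(z_t−z̄)(z_{t+3}−z̄) = (3.0000) + (3.0000) + (0.0000) + (-2.0000) + (-3.0000) + (0.0000) = 1.0000
Denominator Σ(z_t−z̄)² = 62.0000
r_3 = 1.0000 / 62.0000 = 0.016

0.016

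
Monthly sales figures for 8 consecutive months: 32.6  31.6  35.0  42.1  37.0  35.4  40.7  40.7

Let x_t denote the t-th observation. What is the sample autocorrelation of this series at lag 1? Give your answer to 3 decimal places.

0.296

Mean x̄ = (32.6 + 31.6 + 35.0 + 42.1 + 37.0 + 35.4 + 40.7 + 40.7)/8 = 36.8875
Deviations from mean: -4.2875, -5.2875, -1.8875, 5.2125, 0.1125, -1.4875, 3.8125, 3.8125
Numerator Σ_{t=1}^{7}(x_t−x̄)(x_{t+1}−x̄) = 32.0948
Denominator Σ(x_t−x̄)² = 108.3688
r_1 = 32.0948 / 108.3688 = 0.296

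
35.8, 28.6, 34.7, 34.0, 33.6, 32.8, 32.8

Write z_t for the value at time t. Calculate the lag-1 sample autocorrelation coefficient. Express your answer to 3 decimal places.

Mean z̄ = (35.8 + 28.6 + 34.7 + 34.0 + 33.6 + 32.8 + 32.8)/7 = 33.1857
Deviations from mean: 2.6143, -4.5857, 1.5143, 0.8143, 0.4143, -0.3857, -0.3857
Numerator Σ_{t=1}^{6}(z_t−z̄)(z_{t+1}−z̄) = -17.3731
Denominator Σ(z_t−z̄)² = 31.2886
r_1 = -17.3731 / 31.2886 = -0.555

-0.555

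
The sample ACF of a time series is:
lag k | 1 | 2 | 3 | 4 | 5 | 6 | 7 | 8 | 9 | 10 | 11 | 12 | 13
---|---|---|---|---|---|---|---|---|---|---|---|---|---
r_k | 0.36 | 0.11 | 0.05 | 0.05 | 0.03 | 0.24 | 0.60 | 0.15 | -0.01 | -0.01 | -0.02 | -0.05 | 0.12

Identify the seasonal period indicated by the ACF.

The largest autocorrelation is r_7 = 0.60; the remaining lags stay at or below 0.36. The elevated value at lag 1 (0.36), dropping to 0.11 at lag 2, reflects decaying short-term dependence rather than seasonality.
The dominant spike at lag 7 indicates a seasonal period of 7.

7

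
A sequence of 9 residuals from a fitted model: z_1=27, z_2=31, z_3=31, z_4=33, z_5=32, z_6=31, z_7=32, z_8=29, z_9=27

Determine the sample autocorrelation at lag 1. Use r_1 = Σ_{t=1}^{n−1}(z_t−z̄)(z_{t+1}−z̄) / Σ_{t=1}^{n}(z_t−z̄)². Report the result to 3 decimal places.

Mean z̄ = (27 + 31 + 31 + 33 + 32 + 31 + 32 + 29 + 27)/9 = 30.3333
Numerator Σ_{t=1}^{8}(z_t−z̄)(z_{t+1}−z̄) = 8.8889
Denominator Σ(z_t−z̄)² = 38.0000
r_1 = 8.8889 / 38.0000 = 0.234

0.234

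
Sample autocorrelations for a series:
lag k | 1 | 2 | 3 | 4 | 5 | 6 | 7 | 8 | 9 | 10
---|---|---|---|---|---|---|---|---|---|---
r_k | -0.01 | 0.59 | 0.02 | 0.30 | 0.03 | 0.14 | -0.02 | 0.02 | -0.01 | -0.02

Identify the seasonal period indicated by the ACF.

2

The largest autocorrelation is r_2 = 0.59, with a weaker echo at lag 4 (0.30); the remaining lags stay at or below 0.14.
The dominant spike at lag 2 indicates a seasonal period of 2.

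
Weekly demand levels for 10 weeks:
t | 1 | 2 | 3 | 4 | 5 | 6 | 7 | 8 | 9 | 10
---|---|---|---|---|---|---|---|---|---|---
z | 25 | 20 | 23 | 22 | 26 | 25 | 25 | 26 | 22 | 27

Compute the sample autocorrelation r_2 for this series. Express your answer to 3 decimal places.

0.238

Mean z̄ = (25 + 20 + 23 + 22 + 26 + 25 + 25 + 26 + 22 + 27)/10 = 24.1000
Numerator Σ_{t=1}^{8}(z_t−z̄)(z_{t+2}−z̄) = 10.6800
Denominator Σ(z_t−z̄)² = 44.9000
r_2 = 10.6800 / 44.9000 = 0.238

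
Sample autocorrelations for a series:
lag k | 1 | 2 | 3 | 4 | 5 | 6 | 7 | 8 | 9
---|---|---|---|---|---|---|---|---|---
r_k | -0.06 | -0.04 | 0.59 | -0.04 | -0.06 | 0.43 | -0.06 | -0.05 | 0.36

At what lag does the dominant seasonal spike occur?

3

The largest autocorrelation is r_3 = 0.59, with weaker echoes at lags 6 (0.43) and 9 (0.36); the remaining lags stay at or below -0.04.
The dominant spike at lag 3 indicates a seasonal period of 3.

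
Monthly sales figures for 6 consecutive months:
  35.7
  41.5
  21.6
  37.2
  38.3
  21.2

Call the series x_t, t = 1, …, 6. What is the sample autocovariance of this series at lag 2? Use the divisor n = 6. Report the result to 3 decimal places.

Mean x̄ = (35.7 + 41.5 + 21.6 + 37.2 + 38.3 + 21.2)/6 = 32.5833
Σ_{t=1}^{4}(x_t−x̄)(x_{t+2}−x̄) = -108.4072
γ_2 = -108.4072 / 6 = -18.068

-18.068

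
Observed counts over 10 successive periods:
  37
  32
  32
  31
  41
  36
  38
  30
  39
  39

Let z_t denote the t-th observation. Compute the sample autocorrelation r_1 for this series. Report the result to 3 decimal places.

-0.135

Mean z̄ = (37 + 32 + 32 + 31 + 41 + 36 + 38 + 30 + 39 + 39)/10 = 35.5000
Numerator Σ_{t=1}^{9}(z_t−z̄)(z_{t+1}−z̄) = -18.7500
Denominator Σ(z_t−z̄)² = 138.5000
r_1 = -18.7500 / 138.5000 = -0.135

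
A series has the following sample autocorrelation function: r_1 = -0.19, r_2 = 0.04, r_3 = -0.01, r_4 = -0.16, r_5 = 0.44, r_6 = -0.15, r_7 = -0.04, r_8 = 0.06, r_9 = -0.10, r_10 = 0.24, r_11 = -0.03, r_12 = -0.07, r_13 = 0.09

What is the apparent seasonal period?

The largest autocorrelation is r_5 = 0.44, with a weaker echo at lag 10 (0.24); the remaining lags stay at or below 0.09.
The dominant spike at lag 5 indicates a seasonal period of 5.

5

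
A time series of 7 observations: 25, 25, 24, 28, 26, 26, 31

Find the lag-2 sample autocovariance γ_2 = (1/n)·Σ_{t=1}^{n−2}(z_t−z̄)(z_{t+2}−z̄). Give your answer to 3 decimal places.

-0.052

Mean z̄ = (25 + 25 + 24 + 28 + 26 + 26 + 31)/7 = 26.4286
Σ_{t=1}^{5}(z_t−z̄)(z_{t+2}−z̄) = -0.3673
γ_2 = -0.3673 / 7 = -0.052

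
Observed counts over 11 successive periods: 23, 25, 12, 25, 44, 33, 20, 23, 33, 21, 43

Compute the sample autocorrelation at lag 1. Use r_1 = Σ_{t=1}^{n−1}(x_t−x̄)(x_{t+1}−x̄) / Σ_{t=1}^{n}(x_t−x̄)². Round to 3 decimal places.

Mean x̄ = (23 + 25 + 12 + 25 + 44 + 33 + 20 + 23 + 33 + 21 + 43)/11 = 27.4545
Numerator Σ_{t=1}^{10}(x_t−x̄)(x_{t+1}−x̄) = -31.0248
Denominator Σ(x_t−x̄)² = 964.7273
r_1 = -31.0248 / 964.7273 = -0.032

-0.032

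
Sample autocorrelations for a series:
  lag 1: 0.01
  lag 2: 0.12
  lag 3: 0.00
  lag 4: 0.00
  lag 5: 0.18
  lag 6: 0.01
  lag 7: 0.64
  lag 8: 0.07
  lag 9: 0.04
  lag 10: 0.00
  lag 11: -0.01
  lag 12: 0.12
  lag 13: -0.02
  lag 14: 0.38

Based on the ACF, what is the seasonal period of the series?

7

The largest autocorrelation is r_7 = 0.64, with a weaker echo at lag 14 (0.38); the remaining lags stay at or below 0.18.
The dominant spike at lag 7 indicates a seasonal period of 7.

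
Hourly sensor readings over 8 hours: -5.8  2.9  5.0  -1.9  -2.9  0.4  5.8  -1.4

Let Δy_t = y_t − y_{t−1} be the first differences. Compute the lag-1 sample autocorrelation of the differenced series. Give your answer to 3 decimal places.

-0.073

First differences Δy: 8.7, 2.1, -6.9, -1.0, 3.3, 5.4, -7.2
Mean of differences = 0.6286
Numerator Σ(Δy_t−Δȳ)(Δy_{t+1}−Δȳ) = -15.8980
Denominator Σ(Δy_t−Δȳ)² = 217.8343
r_1(Δy) = -15.8980 / 217.8343 = -0.073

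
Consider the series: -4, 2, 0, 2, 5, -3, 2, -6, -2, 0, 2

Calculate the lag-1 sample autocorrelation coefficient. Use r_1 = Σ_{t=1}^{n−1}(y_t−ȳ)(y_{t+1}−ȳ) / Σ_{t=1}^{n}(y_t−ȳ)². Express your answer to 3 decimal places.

Mean ȳ = (-4 + 2 + 0 + 2 + 5 − 3 + 2 − 6 − 2 + 0 + 2)/11 = -0.1818
Numerator Σ_{t=1}^{10}(y_t−ȳ)(y_{t+1}−ȳ) = -19.0331
Denominator Σ(y_t−ȳ)² = 105.6364
r_1 = -19.0331 / 105.6364 = -0.180

-0.180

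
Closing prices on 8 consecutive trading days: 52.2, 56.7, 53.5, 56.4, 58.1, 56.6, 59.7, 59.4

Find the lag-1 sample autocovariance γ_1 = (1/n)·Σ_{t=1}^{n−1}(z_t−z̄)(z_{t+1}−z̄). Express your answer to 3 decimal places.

1.036

Mean z̄ = (52.2 + 56.7 + 53.5 + 56.4 + 58.1 + 56.6 + 59.7 + 59.4)/8 = 56.5750
Σ_{t=1}^{7}(z_t−z̄)(z_{t+1}−z̄) = 8.2844
γ_1 = 8.2844 / 8 = 1.036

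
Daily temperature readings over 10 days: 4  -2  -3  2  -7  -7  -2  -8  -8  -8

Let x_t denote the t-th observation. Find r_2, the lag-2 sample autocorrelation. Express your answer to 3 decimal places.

Mean x̄ = (4 − 2 − 3 + 2 − 7 − 7 − 2 − 8 − 8 − 8)/10 = -3.9000
Numerator Σ_{t=1}^{8}(x_t−x̄)(x_{t+2}−x̄) = 13.0800
Denominator Σ(x_t−x̄)² = 174.9000
r_2 = 13.0800 / 174.9000 = 0.075

0.075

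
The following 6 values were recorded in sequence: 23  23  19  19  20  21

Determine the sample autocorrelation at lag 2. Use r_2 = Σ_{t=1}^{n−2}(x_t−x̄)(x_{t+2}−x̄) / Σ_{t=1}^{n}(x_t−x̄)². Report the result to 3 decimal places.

-0.399

Mean x̄ = (23 + 23 + 19 + 19 + 20 + 21)/6 = 20.8333
Deviations from mean: 2.1667, 2.1667, -1.8333, -1.8333, -0.8333, 0.1667
Numerator Σ_{t=1}^{4}(x_t−x̄)(x_{t+2}−x̄) = -6.7222
Denominator Σ(x_t−x̄)² = 16.8333
r_2 = -6.7222 / 16.8333 = -0.399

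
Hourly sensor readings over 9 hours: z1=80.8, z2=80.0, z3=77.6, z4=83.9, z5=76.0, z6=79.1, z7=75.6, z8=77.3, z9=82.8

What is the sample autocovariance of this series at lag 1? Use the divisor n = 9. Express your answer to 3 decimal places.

Mean z̄ = (80.8 + 80.0 + 77.6 + 83.9 + 76.0 + 79.1 + 75.6 + 77.3 + 82.8)/9 = 79.2333
Σ_{t=1}^{8}(z_t−z̄)(z_{t+1}−z̄) = -21.7178
γ_1 = -21.7178 / 9 = -2.413

-2.413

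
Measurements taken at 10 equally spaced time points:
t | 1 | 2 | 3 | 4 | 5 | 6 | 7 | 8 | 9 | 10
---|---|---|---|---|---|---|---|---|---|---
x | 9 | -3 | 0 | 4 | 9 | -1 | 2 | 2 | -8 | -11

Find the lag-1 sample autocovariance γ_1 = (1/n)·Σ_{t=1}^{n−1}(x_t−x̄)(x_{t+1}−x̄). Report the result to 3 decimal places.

Mean x̄ = (9 − 3 + 0 + 4 + 9 − 1 + 2 + 2 − 8 − 11)/10 = 0.3000
Σ_{t=1}^{9}(x_t−x̄)(x_{t+1}−x̄) = 72.4100
γ_1 = 72.4100 / 10 = 7.241

7.241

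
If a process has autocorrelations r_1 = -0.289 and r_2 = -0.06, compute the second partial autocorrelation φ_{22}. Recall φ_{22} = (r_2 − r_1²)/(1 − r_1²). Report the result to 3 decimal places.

φ_{22} = (r_2 − r_1²) / (1 − r_1²)
r_1² = (-0.289)² = 0.083521
Numerator = -0.06 − 0.0835 = -0.1435; denominator = 1 − 0.0835 = 0.9165
φ_{22} = -0.1435 / 0.9165 = -0.157

-0.157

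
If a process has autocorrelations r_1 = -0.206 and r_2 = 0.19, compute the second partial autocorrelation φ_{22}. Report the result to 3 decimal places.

0.154

φ_{22} = (r_2 − r_1²) / (1 − r_1²)
r_1² = (-0.206)² = 0.042436
Numerator = 0.19 − 0.0424 = 0.1476; denominator = 1 − 0.0424 = 0.9576
φ_{22} = 0.1476 / 0.9576 = 0.154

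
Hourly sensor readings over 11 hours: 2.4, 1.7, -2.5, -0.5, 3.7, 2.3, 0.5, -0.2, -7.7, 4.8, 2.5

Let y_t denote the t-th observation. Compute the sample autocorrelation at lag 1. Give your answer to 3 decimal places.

-0.138

Mean ȳ = (2.4 + 1.7 − 2.5 − 0.5 + 3.7 + 2.3 + 0.5 − 0.2 − 7.7 + 4.8 + 2.5)/11 = 0.6364
Numerator Σ_{t=1}^{10}(y_t−ȳ)(y_{t+1}−ȳ) = -16.3713
Denominator Σ(y_t−ȳ)² = 118.5455
r_1 = -16.3713 / 118.5455 = -0.138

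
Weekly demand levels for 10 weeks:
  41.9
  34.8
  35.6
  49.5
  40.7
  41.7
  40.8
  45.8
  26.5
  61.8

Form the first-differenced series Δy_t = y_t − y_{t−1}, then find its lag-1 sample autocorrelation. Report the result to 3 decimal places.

-0.466

First differences Δy: -7.1, 0.8, 13.9, -8.8, 1.0, -0.9, 5.0, -19.3, 35.3
Mean of differences = 2.2111
Numerator Σ(Δy_t−Δȳ)(Δy_{t+1}−Δȳ) = -895.4068
Denominator Σ(Δy_t−Δȳ)² = 1923.0889
r_1(Δy) = -895.4068 / 1923.0889 = -0.466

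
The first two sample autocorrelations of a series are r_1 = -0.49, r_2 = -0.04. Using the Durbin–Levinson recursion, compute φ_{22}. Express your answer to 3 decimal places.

-0.369

φ_{22} = (r_2 − r_1²) / (1 − r_1²)
r_1² = (-0.49)² = 0.2401
Numerator = -0.04 − 0.2401 = -0.2801; denominator = 1 − 0.2401 = 0.7599
φ_{22} = -0.2801 / 0.7599 = -0.369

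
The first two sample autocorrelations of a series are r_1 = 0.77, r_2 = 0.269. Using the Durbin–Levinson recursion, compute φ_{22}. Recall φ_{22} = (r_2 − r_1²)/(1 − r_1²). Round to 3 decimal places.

-0.796

φ_{22} = (r_2 − r_1²) / (1 − r_1²)
r_1² = (0.77)² = 0.5929
Numerator = 0.269 − 0.5929 = -0.3239; denominator = 1 − 0.5929 = 0.4071
φ_{22} = -0.3239 / 0.4071 = -0.796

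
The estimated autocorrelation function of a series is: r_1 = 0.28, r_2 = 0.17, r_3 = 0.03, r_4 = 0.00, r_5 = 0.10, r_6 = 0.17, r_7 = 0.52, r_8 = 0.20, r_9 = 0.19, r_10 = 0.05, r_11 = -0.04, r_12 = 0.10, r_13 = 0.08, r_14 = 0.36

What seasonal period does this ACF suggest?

The largest autocorrelation is r_7 = 0.52, with a weaker echo at lag 14 (0.36); the remaining lags stay at or below 0.28. The elevated value at lag 1 (0.28), dropping to 0.17 at lag 2, reflects decaying short-term dependence rather than seasonality.
The dominant spike at lag 7 indicates a seasonal period of 7.

7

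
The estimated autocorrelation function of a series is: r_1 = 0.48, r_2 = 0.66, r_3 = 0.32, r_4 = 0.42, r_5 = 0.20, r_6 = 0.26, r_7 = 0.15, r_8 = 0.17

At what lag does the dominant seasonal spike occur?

2

The largest autocorrelation is r_2 = 0.66; the remaining lags stay at or below 0.48.
The dominant spike at lag 2 indicates a seasonal period of 2.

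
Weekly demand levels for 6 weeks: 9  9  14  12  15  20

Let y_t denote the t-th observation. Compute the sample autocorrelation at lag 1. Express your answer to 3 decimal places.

Mean ȳ = (9 + 9 + 14 + 12 + 15 + 20)/6 = 13.1667
Deviations from mean: -4.1667, -4.1667, 0.8333, -1.1667, 1.8333, 6.8333
Σ(y_t−ȳ)(y_{t+1}−ȳ) = (17.3611) + (-3.4722) + (-0.9722) + (-2.1389) + (12.5278) = 23.3056
Denominator Σ(y_t−ȳ)² = 86.8333
r_1 = 23.3056 / 86.8333 = 0.268

0.268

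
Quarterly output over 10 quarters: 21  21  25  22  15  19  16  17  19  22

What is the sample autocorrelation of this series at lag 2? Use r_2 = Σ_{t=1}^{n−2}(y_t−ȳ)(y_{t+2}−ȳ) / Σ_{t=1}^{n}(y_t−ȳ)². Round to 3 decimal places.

Mean ȳ = (21 + 21 + 25 + 22 + 15 + 19 + 16 + 17 + 19 + 22)/10 = 19.7000
Numerator Σ_{t=1}^{8}(y_t−ȳ)(y_{t+2}−ȳ) = -0.9800
Denominator Σ(y_t−ȳ)² = 86.1000
r_2 = -0.9800 / 86.1000 = -0.011

-0.011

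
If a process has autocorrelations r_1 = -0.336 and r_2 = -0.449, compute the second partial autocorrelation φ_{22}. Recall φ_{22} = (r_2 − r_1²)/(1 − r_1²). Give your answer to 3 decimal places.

φ_{22} = (r_2 − r_1²) / (1 − r_1²)
r_1² = (-0.336)² = 0.112896
Numerator = -0.449 − 0.1129 = -0.5619; denominator = 1 − 0.1129 = 0.8871
φ_{22} = -0.5619 / 0.8871 = -0.633

-0.633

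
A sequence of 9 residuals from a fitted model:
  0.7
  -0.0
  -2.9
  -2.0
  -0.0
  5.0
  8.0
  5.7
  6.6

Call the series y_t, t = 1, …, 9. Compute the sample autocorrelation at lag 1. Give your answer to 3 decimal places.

0.710

Mean ȳ = (0.7 − 0.0 − 2.9 − 2.0 − 0.0 + 5.0 + 8.0 + 5.7 + 6.6)/9 = 2.3444
Numerator Σ_{t=1}^{8}(y_t−ȳ)(y_{t+1}−ȳ) = 91.1702
Denominator Σ(y_t−ȳ)² = 128.4822
r_1 = 91.1702 / 128.4822 = 0.710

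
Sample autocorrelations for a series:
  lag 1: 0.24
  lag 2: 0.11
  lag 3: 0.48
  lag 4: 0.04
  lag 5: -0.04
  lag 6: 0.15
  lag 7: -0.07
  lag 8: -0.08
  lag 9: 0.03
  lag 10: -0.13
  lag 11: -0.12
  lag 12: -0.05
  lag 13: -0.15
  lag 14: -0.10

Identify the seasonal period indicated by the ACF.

3

The largest autocorrelation is r_3 = 0.48; the remaining lags stay at or below 0.24. The elevated value at lag 1 (0.24), dropping to 0.11 at lag 2, reflects decaying short-term dependence rather than seasonality.
The dominant spike at lag 3 indicates a seasonal period of 3.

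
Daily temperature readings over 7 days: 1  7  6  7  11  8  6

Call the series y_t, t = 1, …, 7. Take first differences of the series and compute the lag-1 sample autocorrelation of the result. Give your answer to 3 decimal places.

-0.168

First differences Δy: 6, -1, 1, 4, -3, -2
Mean of differences = 0.8333
Numerator Σ(Δy_t−Δȳ)(Δy_{t+1}−Δȳ) = -10.5278
Denominator Σ(Δy_t−Δȳ)² = 62.8333
r_1(Δy) = -10.5278 / 62.8333 = -0.168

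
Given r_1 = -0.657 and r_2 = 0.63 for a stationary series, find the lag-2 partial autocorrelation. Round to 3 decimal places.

0.349

φ_{22} = (r_2 − r_1²) / (1 − r_1²)
r_1² = (-0.657)² = 0.431649
Numerator = 0.63 − 0.4316 = 0.1984; denominator = 1 − 0.4316 = 0.5684
φ_{22} = 0.1984 / 0.5684 = 0.349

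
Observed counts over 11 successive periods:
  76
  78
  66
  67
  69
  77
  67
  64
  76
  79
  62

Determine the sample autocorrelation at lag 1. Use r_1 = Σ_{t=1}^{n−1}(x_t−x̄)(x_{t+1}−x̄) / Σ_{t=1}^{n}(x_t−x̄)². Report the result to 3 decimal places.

-0.121

Mean x̄ = (76 + 78 + 66 + 67 + 69 + 77 + 67 + 64 + 76 + 79 + 62)/11 = 71.0000
Numerator Σ_{t=1}^{10}(x_t−x̄)(x_{t+1}−x̄) = -47.0000
Denominator Σ(x_t−x̄)² = 390.0000
r_1 = -47.0000 / 390.0000 = -0.121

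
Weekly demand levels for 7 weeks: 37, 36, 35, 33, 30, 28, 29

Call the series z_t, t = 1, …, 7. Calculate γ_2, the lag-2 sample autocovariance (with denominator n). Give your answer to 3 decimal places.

1.886

Mean z̄ = (37 + 36 + 35 + 33 + 30 + 28 + 29)/7 = 32.5714
Σ_{t=1}^{5}(z_t−z̄)(z_{t+2}−z̄) = 13.2041
γ_2 = 13.2041 / 7 = 1.886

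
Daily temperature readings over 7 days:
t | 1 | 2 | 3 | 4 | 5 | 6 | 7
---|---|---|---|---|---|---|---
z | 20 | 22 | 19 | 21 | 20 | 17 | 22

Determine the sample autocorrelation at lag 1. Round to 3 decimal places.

Mean z̄ = (20 + 22 + 19 + 21 + 20 + 17 + 22)/7 = 20.1429
Deviations from mean: -0.1429, 1.8571, -1.1429, 0.8571, -0.1429, -3.1429, 1.8571
Σ(z_t−z̄)(z_{t+1}−z̄) = (-0.2653) + (-2.1224) + (-0.9796) + (-0.1224) + (0.4490) + (-5.8367) = -8.8776
Denominator Σ(z_t−z̄)² = 18.8571
r_1 = -8.8776 / 18.8571 = -0.471

-0.471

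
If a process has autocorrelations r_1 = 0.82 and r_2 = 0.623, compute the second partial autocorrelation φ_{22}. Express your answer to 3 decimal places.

φ_{22} = (r_2 − r_1²) / (1 − r_1²)
r_1² = (0.82)² = 0.6724
Numerator = 0.623 − 0.6724 = -0.0494; denominator = 1 − 0.6724 = 0.3276
φ_{22} = -0.0494 / 0.3276 = -0.151

-0.151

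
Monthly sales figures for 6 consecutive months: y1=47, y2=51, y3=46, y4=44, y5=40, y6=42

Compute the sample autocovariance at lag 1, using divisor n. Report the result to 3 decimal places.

6.167

Mean ȳ = (47 + 51 + 46 + 44 + 40 + 42)/6 = 45.0000
Deviations: 2.0000, 6.0000, 1.0000, -1.0000, -5.0000, -3.0000
Σ_{t=1}^{5}(y_t−ȳ)(y_{t+1}−ȳ) = 37.0000
γ_1 = 37.0000 / 6 = 6.167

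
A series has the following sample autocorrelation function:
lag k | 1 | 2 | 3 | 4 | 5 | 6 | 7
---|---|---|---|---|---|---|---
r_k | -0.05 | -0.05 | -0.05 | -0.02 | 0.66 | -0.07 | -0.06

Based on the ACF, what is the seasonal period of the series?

The largest autocorrelation is r_5 = 0.66; the remaining lags stay at or below -0.02.
The dominant spike at lag 5 indicates a seasonal period of 5.

5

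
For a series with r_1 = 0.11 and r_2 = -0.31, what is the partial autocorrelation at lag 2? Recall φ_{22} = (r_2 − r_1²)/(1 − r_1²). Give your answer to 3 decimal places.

-0.326

φ_{22} = (r_2 − r_1²) / (1 − r_1²)
r_1² = (0.11)² = 0.0121
Numerator = -0.31 − 0.0121 = -0.3221; denominator = 1 − 0.0121 = 0.9879
φ_{22} = -0.3221 / 0.9879 = -0.326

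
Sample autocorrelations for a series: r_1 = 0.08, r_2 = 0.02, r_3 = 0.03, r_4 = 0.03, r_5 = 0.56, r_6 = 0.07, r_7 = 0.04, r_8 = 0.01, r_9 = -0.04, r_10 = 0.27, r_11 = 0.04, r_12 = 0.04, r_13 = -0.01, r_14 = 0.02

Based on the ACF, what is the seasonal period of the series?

5

The largest autocorrelation is r_5 = 0.56, with a weaker echo at lag 10 (0.27); the remaining lags stay at or below 0.08.
The dominant spike at lag 5 indicates a seasonal period of 5.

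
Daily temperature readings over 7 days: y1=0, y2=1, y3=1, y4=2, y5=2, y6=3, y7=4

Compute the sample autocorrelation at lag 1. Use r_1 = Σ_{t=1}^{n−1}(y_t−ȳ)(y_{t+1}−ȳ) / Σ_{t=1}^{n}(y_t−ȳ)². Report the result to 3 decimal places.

Mean ȳ = (0 + 1 + 1 + 2 + 2 + 3 + 4)/7 = 1.8571
Deviations from mean: -1.8571, -0.8571, -0.8571, 0.1429, 0.1429, 1.1429, 2.1429
Σ(y_t−ȳ)(y_{t+1}−ȳ) = (1.5918) + (0.7347) + (-0.1224) + (0.0204) + (0.1633) + (2.4490) = 4.8367
Denominator Σ(y_t−ȳ)² = 10.8571
r_1 = 4.8367 / 10.8571 = 0.445

0.445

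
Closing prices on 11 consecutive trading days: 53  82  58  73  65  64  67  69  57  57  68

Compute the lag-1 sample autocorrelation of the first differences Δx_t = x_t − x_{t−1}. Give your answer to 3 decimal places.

-0.588

First differences Δx: 29, -24, 15, -8, -1, 3, 2, -12, 0, 11
Mean of differences = 1.5000
Numerator Σ(Δx_t−Δx̄)(Δx_{t+1}−Δx̄) = -1153.7500
Denominator Σ(Δx_t−Δx̄)² = 1962.5000
r_1(Δx) = -1153.7500 / 1962.5000 = -0.588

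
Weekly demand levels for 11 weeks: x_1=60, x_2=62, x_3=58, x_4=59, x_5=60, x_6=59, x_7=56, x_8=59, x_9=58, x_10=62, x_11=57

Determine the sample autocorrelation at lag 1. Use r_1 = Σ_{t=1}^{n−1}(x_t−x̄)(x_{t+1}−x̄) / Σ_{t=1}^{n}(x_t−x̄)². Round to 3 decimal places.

-0.263

Mean x̄ = (60 + 62 + 58 + 59 + 60 + 59 + 56 + 59 + 58 + 62 + 57)/11 = 59.0909
Numerator Σ_{t=1}^{10}(x_t−x̄)(x_{t+1}−x̄) = -9.1901
Denominator Σ(x_t−x̄)² = 34.9091
r_1 = -9.1901 / 34.9091 = -0.263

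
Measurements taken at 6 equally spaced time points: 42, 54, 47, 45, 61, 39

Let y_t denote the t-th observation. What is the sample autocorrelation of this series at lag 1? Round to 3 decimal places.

Mean ȳ = (42 + 54 + 47 + 45 + 61 + 39)/6 = 48.0000
Deviations from mean: -6.0000, 6.0000, -1.0000, -3.0000, 13.0000, -9.0000
Σ(y_t−ȳ)(y_{t+1}−ȳ) = (-36.0000) + (-6.0000) + (3.0000) + (-39.0000) + (-117.0000) = -195.0000
Denominator Σ(y_t−ȳ)² = 332.0000
r_1 = -195.0000 / 332.0000 = -0.587

-0.587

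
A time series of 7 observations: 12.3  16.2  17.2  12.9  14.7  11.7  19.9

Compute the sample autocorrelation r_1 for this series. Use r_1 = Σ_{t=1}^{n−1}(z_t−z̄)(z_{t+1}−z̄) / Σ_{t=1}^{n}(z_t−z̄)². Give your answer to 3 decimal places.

Mean z̄ = (12.3 + 16.2 + 17.2 + 12.9 + 14.7 + 11.7 + 19.9)/7 = 14.9857
Σ(z_t−z̄)(z_{t+1}−z̄) = (-3.2612) + (2.6888) + (-4.6184) + (0.5959) + (0.9388) + (-16.1469) = -19.8031
Denominator Σ(z_t−z̄)² = 52.9686
r_1 = -19.8031 / 52.9686 = -0.374

-0.374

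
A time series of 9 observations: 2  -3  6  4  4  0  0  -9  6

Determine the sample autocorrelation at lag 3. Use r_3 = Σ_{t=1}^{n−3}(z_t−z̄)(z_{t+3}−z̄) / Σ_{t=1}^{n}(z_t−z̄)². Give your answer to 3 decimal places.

-0.281

Mean z̄ = (2 − 3 + 6 + 4 + 4 + 0 + 0 − 9 + 6)/9 = 1.1111
Numerator Σ_{t=1}^{6}(z_t−z̄)(z_{t+3}−z̄) = -52.5926
Denominator Σ(z_t−z̄)² = 186.8889
r_3 = -52.5926 / 186.8889 = -0.281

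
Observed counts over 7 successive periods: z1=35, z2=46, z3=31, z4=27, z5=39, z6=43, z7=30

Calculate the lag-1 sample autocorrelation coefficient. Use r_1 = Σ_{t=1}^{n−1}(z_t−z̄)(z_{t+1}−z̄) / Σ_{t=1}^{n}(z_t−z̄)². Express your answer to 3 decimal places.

-0.207

Mean z̄ = (35 + 46 + 31 + 27 + 39 + 43 + 30)/7 = 35.8571
Deviations from mean: -0.8571, 10.1429, -4.8571, -8.8571, 3.1429, 7.1429, -5.8571
Σ(z_t−z̄)(z_{t+1}−z̄) = (-8.6939) + (-49.2653) + (43.0204) + (-27.8367) + (22.4490) + (-41.8367) = -62.1633
Denominator Σ(z_t−z̄)² = 300.8571
r_1 = -62.1633 / 300.8571 = -0.207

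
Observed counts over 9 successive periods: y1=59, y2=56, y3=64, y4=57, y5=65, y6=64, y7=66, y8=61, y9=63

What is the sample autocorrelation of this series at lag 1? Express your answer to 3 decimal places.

Mean ȳ = (59 + 56 + 64 + 57 + 65 + 64 + 66 + 61 + 63)/9 = 61.6667
Numerator Σ_{t=1}^{8}(y_t−ȳ)(y_{t+1}−ȳ) = -10.4444
Denominator Σ(y_t−ȳ)² = 104.0000
r_1 = -10.4444 / 104.0000 = -0.100

-0.100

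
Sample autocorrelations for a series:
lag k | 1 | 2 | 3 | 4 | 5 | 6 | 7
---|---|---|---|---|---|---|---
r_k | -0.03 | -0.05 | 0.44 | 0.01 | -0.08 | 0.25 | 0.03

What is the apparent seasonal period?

The largest autocorrelation is r_3 = 0.44, with a weaker echo at lag 6 (0.25); the remaining lags stay at or below 0.03.
The dominant spike at lag 3 indicates a seasonal period of 3.

3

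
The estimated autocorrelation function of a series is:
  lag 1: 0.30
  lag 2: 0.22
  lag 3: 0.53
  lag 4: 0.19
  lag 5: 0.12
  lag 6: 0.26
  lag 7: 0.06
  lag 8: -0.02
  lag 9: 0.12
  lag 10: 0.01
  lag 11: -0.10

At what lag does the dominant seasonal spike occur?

The largest autocorrelation is r_3 = 0.53; the remaining lags stay at or below 0.30. The elevated value at lag 1 (0.30), dropping to 0.22 at lag 2, reflects decaying short-term dependence rather than seasonality.
The dominant spike at lag 3 indicates a seasonal period of 3.

3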